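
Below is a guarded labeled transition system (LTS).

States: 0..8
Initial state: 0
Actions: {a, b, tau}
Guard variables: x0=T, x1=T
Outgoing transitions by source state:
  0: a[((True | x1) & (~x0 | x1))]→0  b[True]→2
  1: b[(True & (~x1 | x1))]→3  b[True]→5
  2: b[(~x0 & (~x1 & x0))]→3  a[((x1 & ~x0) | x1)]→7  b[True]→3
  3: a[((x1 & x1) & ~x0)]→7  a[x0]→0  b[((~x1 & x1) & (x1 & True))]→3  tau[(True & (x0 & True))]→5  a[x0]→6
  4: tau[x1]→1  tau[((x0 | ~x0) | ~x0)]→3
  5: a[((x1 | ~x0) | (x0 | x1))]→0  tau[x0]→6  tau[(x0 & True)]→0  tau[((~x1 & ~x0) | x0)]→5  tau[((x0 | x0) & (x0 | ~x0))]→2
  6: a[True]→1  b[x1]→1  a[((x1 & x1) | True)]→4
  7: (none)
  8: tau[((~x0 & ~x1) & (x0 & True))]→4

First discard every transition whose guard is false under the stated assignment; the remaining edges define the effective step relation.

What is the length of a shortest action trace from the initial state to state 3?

Answer: 2

Working:
Layered search for 3:
  depth 0: {0}
  depth 1: {2}
  depth 2: {3,7}
3 enters at depth 2; path b·b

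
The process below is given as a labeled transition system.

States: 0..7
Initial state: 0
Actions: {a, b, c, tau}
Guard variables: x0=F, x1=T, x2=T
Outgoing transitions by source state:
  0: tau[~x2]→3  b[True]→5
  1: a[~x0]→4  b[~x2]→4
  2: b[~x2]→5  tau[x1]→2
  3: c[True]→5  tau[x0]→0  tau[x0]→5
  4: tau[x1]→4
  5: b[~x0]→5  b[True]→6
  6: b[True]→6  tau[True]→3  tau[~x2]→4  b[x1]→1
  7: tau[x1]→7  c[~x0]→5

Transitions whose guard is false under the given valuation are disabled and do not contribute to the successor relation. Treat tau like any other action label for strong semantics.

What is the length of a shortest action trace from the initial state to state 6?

Answer: 2

Analysis:
Layered search for 6:
  depth 0: {0}
  depth 1: {5}
  depth 2: {6}
first hit 6 at d=2 via b·b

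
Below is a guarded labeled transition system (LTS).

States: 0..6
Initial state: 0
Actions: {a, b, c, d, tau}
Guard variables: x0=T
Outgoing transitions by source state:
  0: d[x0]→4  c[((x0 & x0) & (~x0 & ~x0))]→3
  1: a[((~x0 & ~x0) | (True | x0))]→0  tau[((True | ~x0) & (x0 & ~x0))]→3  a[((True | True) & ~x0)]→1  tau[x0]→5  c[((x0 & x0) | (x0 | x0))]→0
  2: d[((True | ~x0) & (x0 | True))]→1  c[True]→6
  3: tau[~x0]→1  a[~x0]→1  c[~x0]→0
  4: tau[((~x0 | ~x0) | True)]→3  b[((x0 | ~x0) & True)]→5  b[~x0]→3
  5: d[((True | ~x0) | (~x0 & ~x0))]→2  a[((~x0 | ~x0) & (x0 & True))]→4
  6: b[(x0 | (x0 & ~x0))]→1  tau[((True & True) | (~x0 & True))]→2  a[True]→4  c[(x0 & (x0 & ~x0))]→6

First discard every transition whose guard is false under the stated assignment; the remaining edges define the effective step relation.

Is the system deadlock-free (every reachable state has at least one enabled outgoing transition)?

Answer: DEADLOCK at state 3

Trace:
Reachable = {0,1,2,3,4,5,6}
  0: d→4  [1 exit(s)]
  1: a→0  c→0  tau→5  [3 exit(s)]
  2: c→6  d→1  [2 exit(s)]
  3: ∅  [no exit]
  4: b→5  tau→3  [2 exit(s)]
  5: d→2  [1 exit(s)]
  6: a→4  b→1  tau→2  [3 exit(s)]
trace reaching 3: d·tau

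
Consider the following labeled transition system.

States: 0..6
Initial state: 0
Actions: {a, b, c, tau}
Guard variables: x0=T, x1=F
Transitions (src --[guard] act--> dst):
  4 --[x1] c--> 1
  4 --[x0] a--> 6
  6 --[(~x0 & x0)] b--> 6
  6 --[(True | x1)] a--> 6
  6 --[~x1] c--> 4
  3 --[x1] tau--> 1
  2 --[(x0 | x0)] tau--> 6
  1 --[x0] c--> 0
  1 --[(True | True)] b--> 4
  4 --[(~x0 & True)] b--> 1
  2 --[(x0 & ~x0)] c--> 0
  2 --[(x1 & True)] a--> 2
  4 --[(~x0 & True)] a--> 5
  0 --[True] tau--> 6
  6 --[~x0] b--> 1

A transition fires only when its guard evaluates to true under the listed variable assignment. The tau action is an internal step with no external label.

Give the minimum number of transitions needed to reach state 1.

Answer: UNREACHABLE

Working:
BFS to 1:
  L0 = {0}
  L1 = {6}
  L2 = {4}
1 never appears.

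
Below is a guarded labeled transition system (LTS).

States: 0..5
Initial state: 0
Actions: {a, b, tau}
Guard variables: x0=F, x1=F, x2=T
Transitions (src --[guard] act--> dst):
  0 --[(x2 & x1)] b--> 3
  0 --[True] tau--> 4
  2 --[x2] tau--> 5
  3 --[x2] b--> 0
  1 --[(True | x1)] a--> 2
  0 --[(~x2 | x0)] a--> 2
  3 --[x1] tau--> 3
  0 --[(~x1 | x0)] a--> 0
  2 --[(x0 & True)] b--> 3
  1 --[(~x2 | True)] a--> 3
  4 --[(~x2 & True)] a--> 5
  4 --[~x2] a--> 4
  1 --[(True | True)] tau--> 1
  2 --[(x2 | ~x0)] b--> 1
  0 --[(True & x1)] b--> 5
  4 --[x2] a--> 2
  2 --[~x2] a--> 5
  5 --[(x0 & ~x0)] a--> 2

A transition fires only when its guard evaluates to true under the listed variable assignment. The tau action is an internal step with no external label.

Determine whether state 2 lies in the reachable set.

Answer: REACHABLE

Trace:
After dropping false guards: 9 live edges.
depth 0: {0}
depth 1: {4}  cumulative {0,4}
depth 2: {2}  cumulative {0,2,4}
depth 3: {1,5}  cumulative {0,1,2,4,5}
depth 4: {3}  cumulative {0,1,2,3,4,5}
Reach set: {0,1,2,3,4,5}
witness 2: tau·a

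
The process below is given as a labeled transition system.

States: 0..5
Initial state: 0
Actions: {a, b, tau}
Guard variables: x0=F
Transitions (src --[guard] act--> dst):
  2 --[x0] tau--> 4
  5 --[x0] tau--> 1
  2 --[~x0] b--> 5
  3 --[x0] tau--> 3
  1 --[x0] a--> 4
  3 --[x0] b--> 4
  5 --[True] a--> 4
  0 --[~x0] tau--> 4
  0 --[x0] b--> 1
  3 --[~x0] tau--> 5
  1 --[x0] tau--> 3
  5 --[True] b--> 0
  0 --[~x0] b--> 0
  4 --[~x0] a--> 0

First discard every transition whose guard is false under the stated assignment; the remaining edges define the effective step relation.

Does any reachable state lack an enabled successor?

Answer: DEADLOCK-FREE

Trace:
R = {0,4}
  0: b→0  tau→4  [2 out]
  4: a→0  [1 out]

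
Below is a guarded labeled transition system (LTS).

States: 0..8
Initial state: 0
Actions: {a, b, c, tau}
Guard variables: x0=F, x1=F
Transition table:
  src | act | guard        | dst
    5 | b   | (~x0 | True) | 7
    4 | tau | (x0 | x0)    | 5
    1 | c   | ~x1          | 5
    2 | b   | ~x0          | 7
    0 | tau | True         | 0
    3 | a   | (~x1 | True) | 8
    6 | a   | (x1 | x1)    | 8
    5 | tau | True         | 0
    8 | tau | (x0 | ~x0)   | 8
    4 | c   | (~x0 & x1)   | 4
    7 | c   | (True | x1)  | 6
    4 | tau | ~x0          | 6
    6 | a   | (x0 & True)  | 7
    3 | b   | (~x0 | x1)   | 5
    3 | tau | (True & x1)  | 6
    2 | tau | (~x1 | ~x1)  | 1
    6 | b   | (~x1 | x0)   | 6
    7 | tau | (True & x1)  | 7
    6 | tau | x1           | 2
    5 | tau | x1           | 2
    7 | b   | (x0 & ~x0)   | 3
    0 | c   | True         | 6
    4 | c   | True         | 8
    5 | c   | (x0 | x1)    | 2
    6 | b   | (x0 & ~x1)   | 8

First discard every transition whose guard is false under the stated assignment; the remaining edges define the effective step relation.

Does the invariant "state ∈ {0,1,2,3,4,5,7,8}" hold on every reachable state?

Allowed set {0,1,2,3,4,5,7,8}
Reachable = {0,6}
  0: safe
  6: outside
reach 6 via c — violates

Answer: INVARIANT VIOLATED at state 6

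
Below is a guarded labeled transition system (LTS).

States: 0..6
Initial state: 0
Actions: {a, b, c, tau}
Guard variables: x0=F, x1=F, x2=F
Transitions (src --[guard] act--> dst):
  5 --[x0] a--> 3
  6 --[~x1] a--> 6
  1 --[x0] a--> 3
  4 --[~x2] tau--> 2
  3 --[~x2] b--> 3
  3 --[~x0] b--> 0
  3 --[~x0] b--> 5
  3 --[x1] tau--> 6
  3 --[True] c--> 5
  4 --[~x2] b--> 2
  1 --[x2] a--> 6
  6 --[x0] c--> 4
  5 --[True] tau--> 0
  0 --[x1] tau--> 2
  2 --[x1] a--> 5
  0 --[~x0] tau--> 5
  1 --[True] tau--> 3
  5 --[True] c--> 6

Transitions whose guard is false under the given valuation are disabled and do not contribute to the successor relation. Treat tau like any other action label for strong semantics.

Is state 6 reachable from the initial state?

After dropping false guards: 11 live edges.
L0 = {0}
L1 = {5}  now seen {0,5}
L2 = {6}  now seen {0,5,6}
Reach set: {0,5,6}
trace reaching 6: tau·c

Answer: REACHABLE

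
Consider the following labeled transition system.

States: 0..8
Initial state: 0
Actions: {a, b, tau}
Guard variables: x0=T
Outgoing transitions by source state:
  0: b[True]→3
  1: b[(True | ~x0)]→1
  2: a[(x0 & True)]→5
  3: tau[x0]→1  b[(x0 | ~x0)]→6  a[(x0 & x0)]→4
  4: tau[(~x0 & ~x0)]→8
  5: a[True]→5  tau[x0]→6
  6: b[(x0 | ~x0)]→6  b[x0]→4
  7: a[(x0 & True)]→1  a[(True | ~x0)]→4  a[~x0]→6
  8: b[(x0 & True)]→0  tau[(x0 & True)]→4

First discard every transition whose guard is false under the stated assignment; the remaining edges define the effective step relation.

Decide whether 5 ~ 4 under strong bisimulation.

Compute ~ classes (split until stable):
  P[0] = {{0,1,2,3,4,5,6,7,8}}
  P[1] = {{0,1,6},{2,7},{3},{4},{5},{8}}
  P[2] = {{0},{1},{2},{3},{4},{5},{6},{7},{8}}
9 equivalence class(es) (converged in 3)
[5]={5}  [4]={4}

Answer: NOT BISIMILAR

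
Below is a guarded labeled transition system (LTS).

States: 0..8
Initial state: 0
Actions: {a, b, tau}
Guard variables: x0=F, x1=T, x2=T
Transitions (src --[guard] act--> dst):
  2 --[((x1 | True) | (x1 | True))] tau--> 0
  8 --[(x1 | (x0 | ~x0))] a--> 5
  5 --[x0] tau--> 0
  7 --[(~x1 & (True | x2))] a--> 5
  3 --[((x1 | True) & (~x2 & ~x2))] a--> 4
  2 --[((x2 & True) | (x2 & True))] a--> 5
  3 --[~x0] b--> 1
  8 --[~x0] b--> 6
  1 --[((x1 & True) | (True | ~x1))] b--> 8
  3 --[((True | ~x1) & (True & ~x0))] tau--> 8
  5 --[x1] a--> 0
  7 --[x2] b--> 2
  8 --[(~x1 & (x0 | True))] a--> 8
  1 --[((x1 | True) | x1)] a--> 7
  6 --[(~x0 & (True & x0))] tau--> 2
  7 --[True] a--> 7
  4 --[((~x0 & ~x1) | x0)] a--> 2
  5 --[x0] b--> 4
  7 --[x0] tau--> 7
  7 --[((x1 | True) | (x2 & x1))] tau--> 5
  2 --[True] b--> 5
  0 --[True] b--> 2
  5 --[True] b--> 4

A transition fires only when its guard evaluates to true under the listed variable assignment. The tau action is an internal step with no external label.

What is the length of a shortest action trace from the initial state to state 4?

Layered search for 4:
  L0 = {0}
  L1 = {2}
  L2 = {5}
  L3 = {4}
4 enters at depth 3; path b·a·b

Answer: 3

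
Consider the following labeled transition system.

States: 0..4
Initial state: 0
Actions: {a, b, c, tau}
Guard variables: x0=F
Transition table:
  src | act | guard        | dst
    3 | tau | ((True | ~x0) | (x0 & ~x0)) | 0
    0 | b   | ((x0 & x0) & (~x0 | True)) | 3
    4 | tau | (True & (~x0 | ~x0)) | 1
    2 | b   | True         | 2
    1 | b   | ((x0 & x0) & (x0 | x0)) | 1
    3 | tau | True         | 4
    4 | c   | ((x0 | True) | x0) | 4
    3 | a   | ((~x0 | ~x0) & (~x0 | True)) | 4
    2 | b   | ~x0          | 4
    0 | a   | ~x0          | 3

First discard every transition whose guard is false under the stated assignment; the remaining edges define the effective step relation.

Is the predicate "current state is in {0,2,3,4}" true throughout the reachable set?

Answer: INVARIANT VIOLATED at state 1

Trace:
Inv-set: {0,2,3,4}
Reachable = {0,1,3,4}
  0: safe
  1: VIOLATES
  3: safe
  4: safe
reach 1 via a·tau·tau — violates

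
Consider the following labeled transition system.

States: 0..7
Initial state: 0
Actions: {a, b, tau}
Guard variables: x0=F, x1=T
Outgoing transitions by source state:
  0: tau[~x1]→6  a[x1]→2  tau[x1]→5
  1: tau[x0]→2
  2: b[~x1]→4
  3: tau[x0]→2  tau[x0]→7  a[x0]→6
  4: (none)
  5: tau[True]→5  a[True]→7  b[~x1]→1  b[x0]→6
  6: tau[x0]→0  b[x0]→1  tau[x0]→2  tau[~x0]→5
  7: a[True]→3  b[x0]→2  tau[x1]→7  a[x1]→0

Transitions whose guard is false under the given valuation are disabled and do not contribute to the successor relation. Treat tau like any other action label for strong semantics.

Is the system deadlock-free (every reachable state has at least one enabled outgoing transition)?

Reach set: {0,2,3,5,7}
  0: a→2  tau→5  [2 out]
  2: ∅  [deadlock]
  3: ∅  [deadlock]
  5: a→7  tau→5  [2 out]
  7: a→0  a→3  tau→7  [3 out]
Path to 2: a

Answer: DEADLOCK at state 2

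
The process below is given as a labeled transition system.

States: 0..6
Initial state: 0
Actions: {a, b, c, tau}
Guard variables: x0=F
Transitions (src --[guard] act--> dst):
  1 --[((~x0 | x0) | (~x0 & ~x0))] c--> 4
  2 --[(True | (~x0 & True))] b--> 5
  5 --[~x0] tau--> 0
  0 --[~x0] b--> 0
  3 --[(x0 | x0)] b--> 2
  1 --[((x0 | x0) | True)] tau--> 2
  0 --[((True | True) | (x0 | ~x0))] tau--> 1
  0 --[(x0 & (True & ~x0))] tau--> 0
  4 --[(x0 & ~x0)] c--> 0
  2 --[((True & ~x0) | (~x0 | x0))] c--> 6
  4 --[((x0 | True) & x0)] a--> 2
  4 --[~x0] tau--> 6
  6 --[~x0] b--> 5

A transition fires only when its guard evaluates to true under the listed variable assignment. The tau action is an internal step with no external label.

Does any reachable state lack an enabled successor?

R = {0,1,2,4,5,6}
  0: b→0  tau→1  [2 out]
  1: c→4  tau→2  [2 out]
  2: b→5  c→6  [2 out]
  4: tau→6  [1 out]
  5: tau→0  [1 out]
  6: b→5  [1 out]

Answer: DEADLOCK-FREE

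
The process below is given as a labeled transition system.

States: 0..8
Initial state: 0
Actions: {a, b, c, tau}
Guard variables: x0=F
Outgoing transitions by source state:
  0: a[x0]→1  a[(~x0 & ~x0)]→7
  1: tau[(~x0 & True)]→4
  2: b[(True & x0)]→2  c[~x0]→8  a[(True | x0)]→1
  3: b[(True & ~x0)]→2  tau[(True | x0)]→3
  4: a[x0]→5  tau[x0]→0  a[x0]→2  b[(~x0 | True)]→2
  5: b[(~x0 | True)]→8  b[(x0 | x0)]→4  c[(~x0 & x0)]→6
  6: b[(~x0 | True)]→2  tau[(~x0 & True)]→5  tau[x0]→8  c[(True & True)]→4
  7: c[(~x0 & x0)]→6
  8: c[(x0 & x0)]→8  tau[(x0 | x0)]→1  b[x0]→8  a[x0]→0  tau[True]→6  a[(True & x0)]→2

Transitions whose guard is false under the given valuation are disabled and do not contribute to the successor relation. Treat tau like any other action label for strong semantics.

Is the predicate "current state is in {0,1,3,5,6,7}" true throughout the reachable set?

Safe = {0,1,3,5,6,7}
R = {0,7}
  0: safe
  7: safe

Answer: INVARIANT HOLDS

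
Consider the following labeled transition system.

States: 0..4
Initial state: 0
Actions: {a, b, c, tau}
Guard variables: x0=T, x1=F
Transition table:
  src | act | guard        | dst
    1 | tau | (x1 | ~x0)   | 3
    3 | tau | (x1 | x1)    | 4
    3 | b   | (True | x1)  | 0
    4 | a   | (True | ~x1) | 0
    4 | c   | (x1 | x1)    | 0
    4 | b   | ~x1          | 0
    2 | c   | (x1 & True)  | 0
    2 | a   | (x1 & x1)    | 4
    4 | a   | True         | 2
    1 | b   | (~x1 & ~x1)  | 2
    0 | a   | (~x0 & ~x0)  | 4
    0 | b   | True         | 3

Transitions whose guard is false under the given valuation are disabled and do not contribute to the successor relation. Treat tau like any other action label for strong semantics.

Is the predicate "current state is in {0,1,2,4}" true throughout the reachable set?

Answer: INVARIANT VIOLATED at state 3

Working:
Safe = {0,1,2,4}
Reachable = {0,3}
  0: safe
  3: outside
counterexample path to 3: b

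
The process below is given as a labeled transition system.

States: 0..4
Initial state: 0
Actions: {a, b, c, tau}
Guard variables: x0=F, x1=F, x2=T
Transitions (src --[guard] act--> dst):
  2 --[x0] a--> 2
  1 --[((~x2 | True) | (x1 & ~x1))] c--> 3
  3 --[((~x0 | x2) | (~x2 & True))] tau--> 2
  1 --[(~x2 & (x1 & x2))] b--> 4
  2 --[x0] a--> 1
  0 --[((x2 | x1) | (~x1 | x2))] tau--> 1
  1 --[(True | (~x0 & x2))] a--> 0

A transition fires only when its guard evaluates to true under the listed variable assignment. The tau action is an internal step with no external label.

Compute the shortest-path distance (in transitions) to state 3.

Answer: 2

Working:
BFS to 3:
  depth 0: {0}
  depth 1: {1}
  depth 2: {3}
first hit 3 at d=2 via tau·c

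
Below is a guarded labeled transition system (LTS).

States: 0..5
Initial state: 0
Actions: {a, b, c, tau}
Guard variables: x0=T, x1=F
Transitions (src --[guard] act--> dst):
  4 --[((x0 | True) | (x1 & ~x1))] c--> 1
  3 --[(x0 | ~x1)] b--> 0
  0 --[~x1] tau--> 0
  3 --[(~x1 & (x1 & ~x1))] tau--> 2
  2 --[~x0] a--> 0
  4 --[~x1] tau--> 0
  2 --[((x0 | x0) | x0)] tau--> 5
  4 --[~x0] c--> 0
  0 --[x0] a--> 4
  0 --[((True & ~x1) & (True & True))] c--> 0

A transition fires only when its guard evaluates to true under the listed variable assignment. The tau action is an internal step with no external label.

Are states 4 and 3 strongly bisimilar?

Answer: NOT BISIMILAR

Trace:
Refine partition for ~:
  P[0] = {{0,1,2,3,4,5}}
  P[1] = {{0},{1,5},{2},{3},{4}}
stable after 2 split(s): 5 block(s)
class of 4: {4}; class of 3: {3}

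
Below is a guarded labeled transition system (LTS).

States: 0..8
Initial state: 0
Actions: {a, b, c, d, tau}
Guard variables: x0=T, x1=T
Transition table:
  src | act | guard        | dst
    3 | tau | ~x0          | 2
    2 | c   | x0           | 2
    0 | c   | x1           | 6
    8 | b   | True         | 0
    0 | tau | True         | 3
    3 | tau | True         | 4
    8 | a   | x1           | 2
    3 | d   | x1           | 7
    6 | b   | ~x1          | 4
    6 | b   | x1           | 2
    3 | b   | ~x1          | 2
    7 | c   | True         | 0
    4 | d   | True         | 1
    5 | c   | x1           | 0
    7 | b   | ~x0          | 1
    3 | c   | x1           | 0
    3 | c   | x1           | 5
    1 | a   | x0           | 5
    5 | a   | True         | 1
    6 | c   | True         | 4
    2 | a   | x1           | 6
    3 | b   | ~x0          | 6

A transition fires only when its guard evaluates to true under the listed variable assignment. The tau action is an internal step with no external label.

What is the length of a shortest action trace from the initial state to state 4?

Layered search for 4:
  depth 0: {0}
  depth 1: {3,6}
  depth 2: {2,4,5,7}
depth(4)=2, e.g. c·c

Answer: 2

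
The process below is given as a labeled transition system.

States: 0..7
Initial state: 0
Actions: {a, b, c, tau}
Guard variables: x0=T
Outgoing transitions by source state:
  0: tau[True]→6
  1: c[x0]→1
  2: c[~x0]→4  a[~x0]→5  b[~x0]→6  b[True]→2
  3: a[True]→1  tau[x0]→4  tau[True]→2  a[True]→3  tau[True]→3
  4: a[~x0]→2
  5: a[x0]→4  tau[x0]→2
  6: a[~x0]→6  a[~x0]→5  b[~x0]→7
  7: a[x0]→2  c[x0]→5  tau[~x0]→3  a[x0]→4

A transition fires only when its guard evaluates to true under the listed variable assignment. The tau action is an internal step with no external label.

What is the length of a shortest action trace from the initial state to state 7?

Answer: UNREACHABLE

Working:
Breadth-first toward 7:
  Layer 0: {0}
  Layer 1: {6}
7 never appears.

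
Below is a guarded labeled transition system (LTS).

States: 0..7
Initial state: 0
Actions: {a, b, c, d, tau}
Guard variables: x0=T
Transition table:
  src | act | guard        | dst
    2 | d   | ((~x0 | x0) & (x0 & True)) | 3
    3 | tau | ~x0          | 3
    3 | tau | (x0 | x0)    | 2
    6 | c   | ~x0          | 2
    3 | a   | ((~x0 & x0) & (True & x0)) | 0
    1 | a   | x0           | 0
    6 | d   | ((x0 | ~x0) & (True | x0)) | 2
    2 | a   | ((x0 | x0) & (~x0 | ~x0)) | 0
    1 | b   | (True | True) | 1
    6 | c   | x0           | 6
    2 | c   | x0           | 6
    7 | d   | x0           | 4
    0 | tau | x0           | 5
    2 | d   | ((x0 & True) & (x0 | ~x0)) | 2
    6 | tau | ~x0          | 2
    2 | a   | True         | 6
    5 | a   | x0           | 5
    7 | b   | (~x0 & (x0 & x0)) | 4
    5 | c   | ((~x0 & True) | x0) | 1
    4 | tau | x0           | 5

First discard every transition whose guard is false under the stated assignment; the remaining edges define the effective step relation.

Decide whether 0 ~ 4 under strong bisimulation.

Bisimulation quotient by refinement:
  P[0] = {{0,1,2,3,4,5,6,7}}
  P[1] = {{0,3,4},{1},{2},{5},{6},{7}}
  P[2] = {{0,4},{1},{2},{3},{5},{6},{7}}
7 equivalence class(es) (converged in 3)
class of 0: {0,4}; class of 4: {0,4}

Answer: BISIMILAR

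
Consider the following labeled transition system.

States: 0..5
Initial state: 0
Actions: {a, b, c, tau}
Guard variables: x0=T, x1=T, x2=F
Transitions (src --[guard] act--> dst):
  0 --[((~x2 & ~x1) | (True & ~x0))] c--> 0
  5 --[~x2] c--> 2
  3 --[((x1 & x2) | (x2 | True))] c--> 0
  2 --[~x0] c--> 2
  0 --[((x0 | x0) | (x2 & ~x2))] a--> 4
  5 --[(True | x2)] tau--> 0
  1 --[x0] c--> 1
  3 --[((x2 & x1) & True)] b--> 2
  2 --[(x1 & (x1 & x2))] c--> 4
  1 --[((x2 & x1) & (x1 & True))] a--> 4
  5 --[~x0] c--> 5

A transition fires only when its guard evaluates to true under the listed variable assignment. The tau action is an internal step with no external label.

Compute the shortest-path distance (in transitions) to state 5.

Layered search for 5:
  Layer 0: {0}
  Layer 1: {4}
5 never appears.

Answer: UNREACHABLE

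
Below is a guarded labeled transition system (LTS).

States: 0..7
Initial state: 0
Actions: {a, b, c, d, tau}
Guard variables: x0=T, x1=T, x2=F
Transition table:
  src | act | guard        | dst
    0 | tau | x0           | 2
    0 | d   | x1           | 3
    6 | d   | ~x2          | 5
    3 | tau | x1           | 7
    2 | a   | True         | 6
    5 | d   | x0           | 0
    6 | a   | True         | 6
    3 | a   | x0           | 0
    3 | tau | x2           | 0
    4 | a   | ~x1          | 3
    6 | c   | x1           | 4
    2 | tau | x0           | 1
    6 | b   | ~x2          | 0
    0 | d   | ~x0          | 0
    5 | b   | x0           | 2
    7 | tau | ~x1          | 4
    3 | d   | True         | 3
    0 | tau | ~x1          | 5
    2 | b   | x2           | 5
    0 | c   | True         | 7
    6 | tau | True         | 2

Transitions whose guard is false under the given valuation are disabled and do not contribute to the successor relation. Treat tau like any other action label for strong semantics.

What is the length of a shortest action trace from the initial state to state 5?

Answer: 3

Trace:
Layered search for 5:
  L0 = {0}
  L1 = {2,3,7}
  L2 = {1,6}
  L3 = {4,5}
5 enters at depth 3; path tau·a·d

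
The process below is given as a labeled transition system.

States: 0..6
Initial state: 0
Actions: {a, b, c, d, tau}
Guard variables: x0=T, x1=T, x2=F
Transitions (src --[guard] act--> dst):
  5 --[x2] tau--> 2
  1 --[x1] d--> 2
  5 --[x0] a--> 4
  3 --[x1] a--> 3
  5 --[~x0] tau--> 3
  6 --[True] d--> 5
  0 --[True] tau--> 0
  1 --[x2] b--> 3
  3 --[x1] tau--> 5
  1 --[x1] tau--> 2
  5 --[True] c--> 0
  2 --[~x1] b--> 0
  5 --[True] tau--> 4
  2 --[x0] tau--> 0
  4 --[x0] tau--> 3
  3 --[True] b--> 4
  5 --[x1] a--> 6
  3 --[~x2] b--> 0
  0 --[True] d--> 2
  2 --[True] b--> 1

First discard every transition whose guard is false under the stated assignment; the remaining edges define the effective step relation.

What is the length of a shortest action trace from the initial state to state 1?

Answer: 2

Trace:
Breadth-first toward 1:
  depth 0: {0}
  depth 1: {2}
  depth 2: {1}
first hit 1 at d=2 via d·b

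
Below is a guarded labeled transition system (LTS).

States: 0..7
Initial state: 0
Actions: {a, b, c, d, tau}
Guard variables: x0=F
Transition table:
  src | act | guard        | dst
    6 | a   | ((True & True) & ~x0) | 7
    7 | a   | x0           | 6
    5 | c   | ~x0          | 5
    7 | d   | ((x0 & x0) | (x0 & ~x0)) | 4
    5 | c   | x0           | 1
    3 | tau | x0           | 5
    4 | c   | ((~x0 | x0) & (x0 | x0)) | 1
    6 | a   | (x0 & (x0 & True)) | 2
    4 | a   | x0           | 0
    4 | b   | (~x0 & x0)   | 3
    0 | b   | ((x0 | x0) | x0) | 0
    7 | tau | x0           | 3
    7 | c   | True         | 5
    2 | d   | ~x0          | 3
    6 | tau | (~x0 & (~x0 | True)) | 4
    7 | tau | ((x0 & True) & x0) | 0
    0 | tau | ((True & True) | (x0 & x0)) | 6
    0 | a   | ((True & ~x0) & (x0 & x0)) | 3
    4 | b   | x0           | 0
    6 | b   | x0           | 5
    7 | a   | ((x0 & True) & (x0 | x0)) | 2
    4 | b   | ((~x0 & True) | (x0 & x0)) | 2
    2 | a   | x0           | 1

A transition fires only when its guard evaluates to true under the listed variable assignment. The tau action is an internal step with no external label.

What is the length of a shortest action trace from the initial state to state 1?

Layered search for 1:
  depth 0: {0}
  depth 1: {6}
  depth 2: {4,7}
  depth 3: {2,5}
  depth 4: {3}
1 never appears.

Answer: UNREACHABLE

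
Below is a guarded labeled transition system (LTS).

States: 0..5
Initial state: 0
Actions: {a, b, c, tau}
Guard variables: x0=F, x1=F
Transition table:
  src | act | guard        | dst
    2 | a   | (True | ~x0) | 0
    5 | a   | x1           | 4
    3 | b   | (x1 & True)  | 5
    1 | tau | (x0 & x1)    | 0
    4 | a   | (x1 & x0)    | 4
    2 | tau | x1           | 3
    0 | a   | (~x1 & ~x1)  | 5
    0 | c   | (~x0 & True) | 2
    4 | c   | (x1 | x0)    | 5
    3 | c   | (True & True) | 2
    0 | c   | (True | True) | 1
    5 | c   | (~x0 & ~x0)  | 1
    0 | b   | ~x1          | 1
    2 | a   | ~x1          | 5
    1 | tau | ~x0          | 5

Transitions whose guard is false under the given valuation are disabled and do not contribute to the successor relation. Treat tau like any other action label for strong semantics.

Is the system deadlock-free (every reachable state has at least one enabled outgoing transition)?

Reach set: {0,1,2,5}
  0: a→5  b→1  c→1  c→2  [deg 4]
  1: tau→5  [deg 1]
  2: a→0  a→5  [deg 2]
  5: c→1  [deg 1]

Answer: DEADLOCK-FREE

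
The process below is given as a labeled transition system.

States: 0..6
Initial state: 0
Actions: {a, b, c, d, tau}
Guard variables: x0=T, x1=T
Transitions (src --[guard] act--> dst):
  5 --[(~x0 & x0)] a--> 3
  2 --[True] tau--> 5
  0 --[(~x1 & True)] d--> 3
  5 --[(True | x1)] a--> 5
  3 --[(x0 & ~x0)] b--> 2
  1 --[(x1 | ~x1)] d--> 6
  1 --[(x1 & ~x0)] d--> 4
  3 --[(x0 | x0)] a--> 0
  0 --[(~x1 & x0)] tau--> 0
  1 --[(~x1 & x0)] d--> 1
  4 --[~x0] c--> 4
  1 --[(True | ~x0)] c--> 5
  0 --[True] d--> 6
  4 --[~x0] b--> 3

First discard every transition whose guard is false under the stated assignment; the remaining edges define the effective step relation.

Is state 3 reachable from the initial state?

After dropping false guards: 6 live edges.
L0 = {0}
L1 = {6}  cumulative {0,6}
R = {0,6}

Answer: UNREACHABLE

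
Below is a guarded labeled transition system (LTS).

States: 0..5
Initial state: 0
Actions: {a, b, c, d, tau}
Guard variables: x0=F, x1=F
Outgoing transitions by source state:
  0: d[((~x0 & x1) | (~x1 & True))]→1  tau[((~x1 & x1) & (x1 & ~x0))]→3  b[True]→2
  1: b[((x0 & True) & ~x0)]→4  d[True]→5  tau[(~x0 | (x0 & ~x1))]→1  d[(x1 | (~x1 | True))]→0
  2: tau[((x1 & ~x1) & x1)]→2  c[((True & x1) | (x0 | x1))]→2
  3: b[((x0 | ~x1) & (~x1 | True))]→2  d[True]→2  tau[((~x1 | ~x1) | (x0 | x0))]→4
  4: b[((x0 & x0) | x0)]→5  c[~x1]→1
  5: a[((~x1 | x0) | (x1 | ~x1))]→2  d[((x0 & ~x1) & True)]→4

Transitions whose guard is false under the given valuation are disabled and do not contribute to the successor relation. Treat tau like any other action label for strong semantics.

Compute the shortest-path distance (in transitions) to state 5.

Answer: 2

Analysis:
BFS to 5:
  depth 0: {0}
  depth 1: {1,2}
  depth 2: {5}
5 enters at depth 2; path d·d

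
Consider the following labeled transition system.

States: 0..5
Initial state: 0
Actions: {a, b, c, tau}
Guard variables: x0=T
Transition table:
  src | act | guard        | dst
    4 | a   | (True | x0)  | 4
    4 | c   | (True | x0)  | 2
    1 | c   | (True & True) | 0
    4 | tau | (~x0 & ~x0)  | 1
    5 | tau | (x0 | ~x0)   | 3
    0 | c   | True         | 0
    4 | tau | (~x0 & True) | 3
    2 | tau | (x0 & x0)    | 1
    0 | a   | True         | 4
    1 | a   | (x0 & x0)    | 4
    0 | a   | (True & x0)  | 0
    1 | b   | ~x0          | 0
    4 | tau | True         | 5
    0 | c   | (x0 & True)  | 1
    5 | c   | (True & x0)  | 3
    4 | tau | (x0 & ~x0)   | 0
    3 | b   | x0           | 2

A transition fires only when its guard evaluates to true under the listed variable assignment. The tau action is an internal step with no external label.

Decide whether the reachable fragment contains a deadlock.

Answer: DEADLOCK-FREE

Working:
R = {0,1,2,3,4,5}
  0: a→0  a→4  c→0  c→1  [deg 4]
  1: a→4  c→0  [deg 2]
  2: tau→1  [deg 1]
  3: b→2  [deg 1]
  4: a→4  c→2  tau→5  [deg 3]
  5: c→3  tau→3  [deg 2]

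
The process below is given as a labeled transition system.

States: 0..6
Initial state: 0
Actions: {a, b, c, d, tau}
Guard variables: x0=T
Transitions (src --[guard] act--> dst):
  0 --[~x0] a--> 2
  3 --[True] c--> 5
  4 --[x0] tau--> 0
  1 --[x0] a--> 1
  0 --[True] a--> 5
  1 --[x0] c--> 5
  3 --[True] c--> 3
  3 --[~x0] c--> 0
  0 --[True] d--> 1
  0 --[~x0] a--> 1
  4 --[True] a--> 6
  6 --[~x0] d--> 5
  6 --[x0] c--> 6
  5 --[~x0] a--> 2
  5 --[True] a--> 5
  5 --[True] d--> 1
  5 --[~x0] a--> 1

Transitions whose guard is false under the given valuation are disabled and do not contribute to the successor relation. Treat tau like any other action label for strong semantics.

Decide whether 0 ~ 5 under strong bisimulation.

Answer: BISIMILAR

Analysis:
Refine partition for ~:
  round 0: {{0,1,2,3,4,5,6}}
  round 1: {{0,5},{1},{2},{3,6},{4}}
  round 2: {{0,5},{1},{2},{3},{4},{6}}
Fixed point at round 3; 6 class(es).
[0]={0,5}  [5]={0,5}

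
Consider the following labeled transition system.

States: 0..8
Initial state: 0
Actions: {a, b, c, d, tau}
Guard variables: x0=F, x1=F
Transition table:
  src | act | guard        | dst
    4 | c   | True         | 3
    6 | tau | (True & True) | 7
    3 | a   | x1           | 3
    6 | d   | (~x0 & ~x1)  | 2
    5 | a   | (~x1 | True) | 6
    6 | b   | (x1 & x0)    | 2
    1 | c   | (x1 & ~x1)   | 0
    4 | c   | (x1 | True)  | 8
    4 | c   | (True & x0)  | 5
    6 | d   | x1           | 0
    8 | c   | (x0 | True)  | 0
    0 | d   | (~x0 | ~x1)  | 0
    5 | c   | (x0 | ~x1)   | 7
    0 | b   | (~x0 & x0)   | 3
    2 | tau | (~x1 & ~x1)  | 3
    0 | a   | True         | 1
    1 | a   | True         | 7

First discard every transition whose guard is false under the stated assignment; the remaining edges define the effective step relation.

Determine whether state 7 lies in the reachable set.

After dropping false guards: 11 live edges.
L0 = {0}
L1 = {1}  total {0,1}
L2 = {7}  total {0,1,7}
R = {0,1,7}
witness 7: a·a

Answer: REACHABLE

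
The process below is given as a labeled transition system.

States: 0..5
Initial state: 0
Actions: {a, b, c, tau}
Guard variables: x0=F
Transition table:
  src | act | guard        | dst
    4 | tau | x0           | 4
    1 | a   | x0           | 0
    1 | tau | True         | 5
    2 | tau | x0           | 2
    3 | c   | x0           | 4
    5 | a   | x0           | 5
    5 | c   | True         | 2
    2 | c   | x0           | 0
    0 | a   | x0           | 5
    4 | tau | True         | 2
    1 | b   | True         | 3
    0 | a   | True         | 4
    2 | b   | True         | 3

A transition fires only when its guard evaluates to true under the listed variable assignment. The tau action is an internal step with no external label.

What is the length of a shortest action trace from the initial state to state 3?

Answer: 3

Analysis:
BFS to 3:
  Layer 0: {0}
  Layer 1: {4}
  Layer 2: {2}
  Layer 3: {3}
3 enters at depth 3; path a·tau·b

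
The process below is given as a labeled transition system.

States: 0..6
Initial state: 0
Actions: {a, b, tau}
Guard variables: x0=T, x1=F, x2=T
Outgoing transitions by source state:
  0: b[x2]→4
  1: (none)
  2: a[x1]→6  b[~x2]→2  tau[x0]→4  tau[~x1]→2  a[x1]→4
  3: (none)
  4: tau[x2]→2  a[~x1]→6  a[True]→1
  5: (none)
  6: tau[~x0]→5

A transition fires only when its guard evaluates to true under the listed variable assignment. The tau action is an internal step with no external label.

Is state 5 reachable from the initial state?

6 transition(s) survive guard evaluation.
depth 0: {0}
depth 1: {4}  total {0,4}
depth 2: {1,2,6}  total {0,1,2,4,6}
Reach set: {0,1,2,4,6}

Answer: UNREACHABLE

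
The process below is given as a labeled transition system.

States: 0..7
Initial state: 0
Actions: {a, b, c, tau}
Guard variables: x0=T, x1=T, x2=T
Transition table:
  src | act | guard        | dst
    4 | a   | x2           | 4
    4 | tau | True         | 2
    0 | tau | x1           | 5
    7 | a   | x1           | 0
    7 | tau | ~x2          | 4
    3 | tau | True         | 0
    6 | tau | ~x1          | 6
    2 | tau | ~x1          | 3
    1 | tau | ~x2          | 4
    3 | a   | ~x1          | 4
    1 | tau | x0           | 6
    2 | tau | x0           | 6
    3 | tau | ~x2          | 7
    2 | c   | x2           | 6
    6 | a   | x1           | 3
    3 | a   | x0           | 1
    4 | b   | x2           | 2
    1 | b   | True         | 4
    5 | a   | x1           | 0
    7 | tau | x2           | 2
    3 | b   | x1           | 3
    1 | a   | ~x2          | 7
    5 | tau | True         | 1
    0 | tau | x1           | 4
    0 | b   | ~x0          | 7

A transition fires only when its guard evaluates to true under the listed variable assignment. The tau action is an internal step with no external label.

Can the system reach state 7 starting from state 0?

Guard filter leaves 17 enabled edge(s).
L0 = {0}
L1 = {4,5}  cumulative {0,4,5}
L2 = {1,2}  cumulative {0,1,2,4,5}
L3 = {6}  cumulative {0,1,2,4,5,6}
L4 = {3}  cumulative {0,1,2,3,4,5,6}
R = {0,1,2,3,4,5,6}

Answer: UNREACHABLE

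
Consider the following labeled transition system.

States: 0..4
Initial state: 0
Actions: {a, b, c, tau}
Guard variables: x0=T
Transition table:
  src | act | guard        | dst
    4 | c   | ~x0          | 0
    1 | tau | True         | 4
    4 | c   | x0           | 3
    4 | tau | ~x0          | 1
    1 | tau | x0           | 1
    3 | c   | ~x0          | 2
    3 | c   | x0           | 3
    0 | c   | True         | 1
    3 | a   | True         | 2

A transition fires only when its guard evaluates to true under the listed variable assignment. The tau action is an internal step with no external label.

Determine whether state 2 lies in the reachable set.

After dropping false guards: 6 live edges.
L0 = {0}
L1 = {1}  cumulative {0,1}
L2 = {4}  cumulative {0,1,4}
L3 = {3}  cumulative {0,1,3,4}
L4 = {2}  cumulative {0,1,2,3,4}
R = {0,1,2,3,4}
Path to 2: c·tau·c·a

Answer: REACHABLE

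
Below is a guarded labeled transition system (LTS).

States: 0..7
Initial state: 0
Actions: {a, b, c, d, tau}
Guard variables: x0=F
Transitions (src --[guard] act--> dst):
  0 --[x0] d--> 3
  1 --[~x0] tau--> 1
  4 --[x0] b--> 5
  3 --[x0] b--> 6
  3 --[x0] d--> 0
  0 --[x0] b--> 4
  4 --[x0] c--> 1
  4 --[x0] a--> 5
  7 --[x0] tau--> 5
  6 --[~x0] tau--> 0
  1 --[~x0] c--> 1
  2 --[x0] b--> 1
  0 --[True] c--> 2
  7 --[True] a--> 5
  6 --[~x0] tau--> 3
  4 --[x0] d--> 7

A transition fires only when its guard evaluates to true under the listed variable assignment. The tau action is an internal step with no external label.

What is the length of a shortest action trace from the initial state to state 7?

Breadth-first toward 7:
  depth 0: {0}
  depth 1: {2}
7 never appears.

Answer: UNREACHABLE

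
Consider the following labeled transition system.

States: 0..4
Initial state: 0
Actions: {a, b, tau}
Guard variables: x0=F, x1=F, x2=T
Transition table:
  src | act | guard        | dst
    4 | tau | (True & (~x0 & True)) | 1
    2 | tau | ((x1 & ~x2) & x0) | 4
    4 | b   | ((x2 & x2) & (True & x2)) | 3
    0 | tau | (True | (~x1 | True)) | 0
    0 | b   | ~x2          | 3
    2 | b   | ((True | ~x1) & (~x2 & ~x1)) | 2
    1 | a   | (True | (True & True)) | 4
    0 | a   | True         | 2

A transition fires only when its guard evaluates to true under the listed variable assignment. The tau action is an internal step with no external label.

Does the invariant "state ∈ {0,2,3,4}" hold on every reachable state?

Allowed set {0,2,3,4}
R = {0,2}
  0: ✓
  2: ✓

Answer: INVARIANT HOLDS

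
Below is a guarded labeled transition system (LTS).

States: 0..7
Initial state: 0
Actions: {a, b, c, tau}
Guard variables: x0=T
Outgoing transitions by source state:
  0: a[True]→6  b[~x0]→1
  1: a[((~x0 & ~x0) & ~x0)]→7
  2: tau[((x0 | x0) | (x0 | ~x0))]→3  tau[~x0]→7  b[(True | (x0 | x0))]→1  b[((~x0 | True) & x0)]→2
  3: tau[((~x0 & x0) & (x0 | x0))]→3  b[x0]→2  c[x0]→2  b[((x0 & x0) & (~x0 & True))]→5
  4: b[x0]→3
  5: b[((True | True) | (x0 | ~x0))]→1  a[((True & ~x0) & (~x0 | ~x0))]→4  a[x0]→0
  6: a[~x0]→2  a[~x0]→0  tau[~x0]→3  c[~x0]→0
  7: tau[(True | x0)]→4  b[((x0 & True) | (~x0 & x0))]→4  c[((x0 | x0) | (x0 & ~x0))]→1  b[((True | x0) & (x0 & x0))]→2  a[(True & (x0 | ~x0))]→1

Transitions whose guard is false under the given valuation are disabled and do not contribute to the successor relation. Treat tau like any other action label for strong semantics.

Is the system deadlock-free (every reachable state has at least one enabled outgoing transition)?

Answer: DEADLOCK at state 6

Trace:
Reach set: {0,6}
  0: a→6  [1 exit(s)]
  6: ∅  [no exit]
Path to 6: a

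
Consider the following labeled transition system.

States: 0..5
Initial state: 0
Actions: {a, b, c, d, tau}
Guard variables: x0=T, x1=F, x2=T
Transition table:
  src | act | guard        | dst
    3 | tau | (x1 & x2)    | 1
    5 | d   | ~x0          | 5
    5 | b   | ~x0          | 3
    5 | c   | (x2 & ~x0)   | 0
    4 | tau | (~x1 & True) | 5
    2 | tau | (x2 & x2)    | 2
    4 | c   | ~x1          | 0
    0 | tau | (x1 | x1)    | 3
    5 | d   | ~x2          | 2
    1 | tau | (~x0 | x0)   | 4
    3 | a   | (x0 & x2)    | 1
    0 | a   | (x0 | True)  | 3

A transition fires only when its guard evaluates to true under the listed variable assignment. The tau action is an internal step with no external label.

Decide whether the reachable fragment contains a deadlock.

Answer: DEADLOCK at state 5

Analysis:
Reachable = {0,1,3,4,5}
  0: a→3  [1 exit(s)]
  1: tau→4  [1 exit(s)]
  3: a→1  [1 exit(s)]
  4: c→0  tau→5  [2 exit(s)]
  5: ∅  [deadlock]
witness 5: a·a·tau·tau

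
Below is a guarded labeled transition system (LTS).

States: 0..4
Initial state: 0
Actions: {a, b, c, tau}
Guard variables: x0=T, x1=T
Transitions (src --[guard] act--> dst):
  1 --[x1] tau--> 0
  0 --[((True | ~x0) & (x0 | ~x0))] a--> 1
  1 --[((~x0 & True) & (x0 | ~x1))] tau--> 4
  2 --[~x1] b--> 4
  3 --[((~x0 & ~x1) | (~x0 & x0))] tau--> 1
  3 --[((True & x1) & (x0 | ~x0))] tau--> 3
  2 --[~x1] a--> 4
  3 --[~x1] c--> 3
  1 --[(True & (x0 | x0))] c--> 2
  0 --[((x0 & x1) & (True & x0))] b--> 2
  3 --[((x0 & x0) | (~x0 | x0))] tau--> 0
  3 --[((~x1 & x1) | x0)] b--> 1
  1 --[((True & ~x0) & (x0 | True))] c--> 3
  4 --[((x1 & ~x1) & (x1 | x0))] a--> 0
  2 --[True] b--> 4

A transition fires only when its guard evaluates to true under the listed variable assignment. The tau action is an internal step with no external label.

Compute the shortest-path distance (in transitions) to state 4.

Layered search for 4:
  L0 = {0}
  L1 = {1,2}
  L2 = {4}
depth(4)=2, e.g. b·b

Answer: 2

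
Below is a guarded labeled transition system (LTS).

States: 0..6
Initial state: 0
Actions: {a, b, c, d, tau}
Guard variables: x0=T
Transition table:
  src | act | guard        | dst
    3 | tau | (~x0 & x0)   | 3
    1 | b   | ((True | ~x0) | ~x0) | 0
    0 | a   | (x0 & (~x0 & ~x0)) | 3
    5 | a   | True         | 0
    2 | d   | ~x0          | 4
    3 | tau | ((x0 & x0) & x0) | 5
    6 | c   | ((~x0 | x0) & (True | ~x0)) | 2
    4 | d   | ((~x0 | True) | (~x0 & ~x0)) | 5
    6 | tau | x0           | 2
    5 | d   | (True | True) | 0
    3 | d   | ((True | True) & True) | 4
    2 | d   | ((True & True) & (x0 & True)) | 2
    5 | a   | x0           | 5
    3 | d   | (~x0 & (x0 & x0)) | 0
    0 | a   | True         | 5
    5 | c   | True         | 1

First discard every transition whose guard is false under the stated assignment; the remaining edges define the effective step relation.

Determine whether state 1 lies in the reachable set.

12 transition(s) survive guard evaluation.
Layer 0: {0}
Layer 1: {5}  cumulative {0,5}
Layer 2: {1}  cumulative {0,1,5}
Reach set: {0,1,5}
Path to 1: a·c

Answer: REACHABLE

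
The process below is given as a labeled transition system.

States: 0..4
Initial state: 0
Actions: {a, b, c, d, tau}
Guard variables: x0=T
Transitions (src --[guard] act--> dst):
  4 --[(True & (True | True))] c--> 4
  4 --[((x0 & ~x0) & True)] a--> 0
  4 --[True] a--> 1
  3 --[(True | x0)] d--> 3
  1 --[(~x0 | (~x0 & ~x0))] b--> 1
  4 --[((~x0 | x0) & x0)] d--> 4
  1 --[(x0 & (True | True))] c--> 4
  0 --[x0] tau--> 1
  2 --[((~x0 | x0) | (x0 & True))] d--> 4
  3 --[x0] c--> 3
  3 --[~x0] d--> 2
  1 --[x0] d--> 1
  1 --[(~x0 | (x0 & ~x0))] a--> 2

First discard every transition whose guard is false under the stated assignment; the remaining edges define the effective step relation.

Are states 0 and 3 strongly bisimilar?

Answer: NOT BISIMILAR

Analysis:
Compute ~ classes (split until stable):
  π0 = {{0,1,2,3,4}}
  π1 = {{0},{1,3},{2},{4}}
  π2 = {{0},{1},{2},{3},{4}}
5 equivalence class(es) (converged in 3)
0∈{0}, 3∈{3}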